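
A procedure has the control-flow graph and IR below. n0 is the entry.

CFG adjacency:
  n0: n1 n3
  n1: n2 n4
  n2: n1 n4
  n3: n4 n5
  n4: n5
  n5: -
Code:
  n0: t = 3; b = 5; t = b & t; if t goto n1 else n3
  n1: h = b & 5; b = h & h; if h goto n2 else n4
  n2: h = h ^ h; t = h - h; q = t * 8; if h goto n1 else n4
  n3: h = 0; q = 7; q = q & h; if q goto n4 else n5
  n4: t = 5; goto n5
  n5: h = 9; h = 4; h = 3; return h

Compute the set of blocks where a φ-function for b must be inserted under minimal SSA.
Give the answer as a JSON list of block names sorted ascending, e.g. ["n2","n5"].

idom tree: n1←n0 n2←n1 n3←n0 n4←n0 n5←n0
Join-block Dom:
  n1: preds {n0,n2}: {n0} ∩ {n0,n1,n2} = {n0}; idom=n0
  n4: preds {n1,n2,n3}: {n0,n1} ∩ {n0,n1,n2} ∩ {n0,n3} = {n0}; idom=n0
  n5: preds {n3,n4}: {n0,n3} ∩ {n0,n4} = {n0}; idom=n0

DF derivation:
  join n1 pred n0: · stop@n0
  join n1 pred n2: n2→n1 stop@n0
  join n4 pred n1: n1 stop@n0
  join n4 pred n2: n2→n1 stop@n0
  join n4 pred n3: n3 stop@n0
  join n5 pred n3: n3 stop@n0
  join n5 pred n4: n4 stop@n0
  n0 → ∅
  n1 → {n1,n4}
  n2 → {n1,n4}
  n3 → {n4,n5}
  n4 → {n5}
  n5 → ∅

φ for b: defs {n0,n1}
  DF⁺ = {n1,n4,n5}

Answer: ["n1", "n4", "n5"]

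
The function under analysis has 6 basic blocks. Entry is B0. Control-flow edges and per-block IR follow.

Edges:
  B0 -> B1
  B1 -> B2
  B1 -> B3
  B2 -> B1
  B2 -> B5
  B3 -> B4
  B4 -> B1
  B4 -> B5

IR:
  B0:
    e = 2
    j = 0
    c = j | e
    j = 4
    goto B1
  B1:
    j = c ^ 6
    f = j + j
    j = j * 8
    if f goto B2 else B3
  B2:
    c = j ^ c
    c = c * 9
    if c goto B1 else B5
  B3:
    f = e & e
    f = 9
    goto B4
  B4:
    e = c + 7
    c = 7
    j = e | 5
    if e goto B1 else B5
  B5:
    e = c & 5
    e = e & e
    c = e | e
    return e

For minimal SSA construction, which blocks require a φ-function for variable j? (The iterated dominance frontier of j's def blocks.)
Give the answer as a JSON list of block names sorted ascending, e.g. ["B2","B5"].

idom tree: B1←B0 B2←B1 B3←B1 B4←B3 B5←B1
Dom∩ at merges:
  B1: preds {B0,B2,B4}: {B0} ∩ {B0,B1,B2} ∩ {B0,B1,B3,B4} = {B0}; idom=B0
  B5: preds {B2,B4}: {B0,B1,B2} ∩ {B0,B1,B3,B4} = {B0,B1}; idom=B1

DF derivation:
  B1←B0: walk · to B0
  B1←B2: walk B2→B1 to B0
  B1←B4: walk B4→B3→B1 to B0
  B5←B2: walk B2 to B1
  B5←B4: walk B4→B3 to B1
  B0: DF=∅
  B1: DF={B1}
  B2: DF={B1,B5}
  B3: DF={B1,B5}
  B4: DF={B1,B5}
  B5: DF=∅

φ for j: defs {B0,B1,B4}
  DF⁺ = {B1,B5}

Answer: ["B1", "B5"]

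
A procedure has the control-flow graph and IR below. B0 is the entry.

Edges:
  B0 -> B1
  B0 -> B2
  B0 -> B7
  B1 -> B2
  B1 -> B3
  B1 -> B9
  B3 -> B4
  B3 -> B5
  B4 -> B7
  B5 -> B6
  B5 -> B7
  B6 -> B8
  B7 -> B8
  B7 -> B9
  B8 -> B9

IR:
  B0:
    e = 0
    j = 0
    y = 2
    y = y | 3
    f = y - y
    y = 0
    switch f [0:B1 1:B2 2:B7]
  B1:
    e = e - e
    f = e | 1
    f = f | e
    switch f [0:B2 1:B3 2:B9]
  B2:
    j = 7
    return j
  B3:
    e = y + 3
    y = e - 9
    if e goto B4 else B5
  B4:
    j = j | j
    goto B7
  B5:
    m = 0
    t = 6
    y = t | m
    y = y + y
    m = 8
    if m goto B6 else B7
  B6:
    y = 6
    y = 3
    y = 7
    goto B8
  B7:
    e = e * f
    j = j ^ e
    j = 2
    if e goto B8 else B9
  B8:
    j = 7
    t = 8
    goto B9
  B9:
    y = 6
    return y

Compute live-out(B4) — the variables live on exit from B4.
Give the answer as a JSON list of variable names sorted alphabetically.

Answer: ["e", "f", "j"]

Derivation:
Per-block:
  B0: def={e,f,j,y} ue=∅
  B1: def={e,f} ue={e}
  B2: def={j} ue=∅
  B3: def={e,y} ue={y}
  B4: def={j} ue={j}
  B5: def={m,t,y} ue=∅
  B6: def={y} ue=∅
  B7: def={e,j} ue={e,f,j}
  B8: def={j,t} ue=∅
  B9: def={y} ue=∅

Live sets:
  B0 li=∅ lo={e,f,j,y}
  B1 li={e,j,y} lo={f,j,y}
  B2 li=∅ lo=∅
  B3 li={f,j,y} lo={e,f,j}
  B4 li={e,f,j} lo={e,f,j}
  B5 li={e,f,j} lo={e,f,j}
  B6 li=∅ lo=∅
  B7 li={e,f,j} lo=∅
  B8 li=∅ lo=∅
  B9 li=∅ lo=∅

live-out(B4) = ["e", "f", "j"]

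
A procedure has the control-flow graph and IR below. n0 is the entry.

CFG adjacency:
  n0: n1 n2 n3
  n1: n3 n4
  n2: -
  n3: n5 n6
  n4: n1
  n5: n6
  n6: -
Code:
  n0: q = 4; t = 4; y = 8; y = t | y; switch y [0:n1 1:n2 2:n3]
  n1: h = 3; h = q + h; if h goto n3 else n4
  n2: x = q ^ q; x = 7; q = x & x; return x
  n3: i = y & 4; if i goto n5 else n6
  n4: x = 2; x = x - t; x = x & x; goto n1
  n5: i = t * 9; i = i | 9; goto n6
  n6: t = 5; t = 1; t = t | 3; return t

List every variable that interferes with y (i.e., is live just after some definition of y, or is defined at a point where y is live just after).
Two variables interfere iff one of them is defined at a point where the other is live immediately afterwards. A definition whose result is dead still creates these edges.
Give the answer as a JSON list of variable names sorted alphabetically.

Per-block:
  n0: {q,t,y} / ∅
  n1: {h} / {q}
  n2: {q,x} / {q}
  n3: {i} / {y}
  n4: {x} / {t}
  n5: {i} / {t}
  n6: {t} / ∅

Live sets:
  n0: in=∅ out={q,t,y}
  n1: in={q,t,y} out={q,t,y}
  n2: in={q} out=∅
  n3: in={t,y} out={t}
  n4: in={q,t,y} out={q,t,y}
  n5: in={t} out=∅
  n6: in=∅ out=∅

Interfere edges:
  h: {q,t,y}
  i: {t}
  q: {h,t,x,y}
  t: {h,i,q,x,y}
  x: {q,t,y}
  y: {h,q,t,x}

N(y) = ["h", "q", "t", "x"]

Answer: ["h", "q", "t", "x"]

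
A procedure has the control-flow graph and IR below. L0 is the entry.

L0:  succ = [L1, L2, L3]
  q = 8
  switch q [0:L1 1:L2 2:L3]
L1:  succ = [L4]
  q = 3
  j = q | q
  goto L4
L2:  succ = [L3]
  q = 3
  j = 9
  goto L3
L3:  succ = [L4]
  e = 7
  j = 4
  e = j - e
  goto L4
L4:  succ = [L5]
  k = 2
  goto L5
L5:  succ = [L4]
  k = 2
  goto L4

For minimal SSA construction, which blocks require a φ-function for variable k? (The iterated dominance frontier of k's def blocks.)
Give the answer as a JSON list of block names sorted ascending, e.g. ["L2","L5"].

Answer: ["L4"]

Analysis:
idom tree: L1←L0 L2←L0 L3←L0 L4←L0 L5←L4
Join-block Dom:
  L3: preds {L0,L2}: {L0} ∩ {L0,L2} = {L0}; idom=L0
  L4: preds {L1,L3,L5}: {L0,L1} ∩ {L0,L3} ∩ {L0,L4,L5} = {L0}; idom=L0

DF walk-up:
  join L3 pred L0: · stop@L0
  join L3 pred L2: L2 stop@L0
  join L4 pred L1: L1 stop@L0
  join L4 pred L3: L3 stop@L0
  join L4 pred L5: L5→L4 stop@L0
  L0: DF=∅
  L1: DF={L4}
  L2: DF={L3}
  L3: DF={L4}
  L4: DF={L4}
  L5: DF={L4}

φ for k: defs {L4,L5}
  DF⁺ = {L4}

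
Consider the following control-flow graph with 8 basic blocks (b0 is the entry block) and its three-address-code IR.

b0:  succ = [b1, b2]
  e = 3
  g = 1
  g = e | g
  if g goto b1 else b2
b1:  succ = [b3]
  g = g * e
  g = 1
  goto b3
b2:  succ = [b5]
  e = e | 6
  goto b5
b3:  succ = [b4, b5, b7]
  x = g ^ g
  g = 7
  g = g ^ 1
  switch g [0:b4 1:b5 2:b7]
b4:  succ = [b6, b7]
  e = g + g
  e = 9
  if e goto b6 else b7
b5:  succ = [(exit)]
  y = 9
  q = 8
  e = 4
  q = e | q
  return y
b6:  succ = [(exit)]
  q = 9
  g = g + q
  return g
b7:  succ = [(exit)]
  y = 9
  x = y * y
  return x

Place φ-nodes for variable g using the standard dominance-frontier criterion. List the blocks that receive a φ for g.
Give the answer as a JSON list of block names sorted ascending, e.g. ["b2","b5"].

Answer: ["b5"]

Derivation:
idom tree: b1←b0 b2←b0 b3←b1 b4←b3 b5←b0 b6←b4 b7←b3
Dom∩ at merges:
  b5: preds {b2,b3}: {b0,b2} ∩ {b0,b1,b3} = {b0}; idom=b0
  b7: preds {b3,b4}: {b0,b1,b3} ∩ {b0,b1,b3,b4} = {b0,b1,b3}; idom=b3

DF derivation:
  b5←b2: walk b2 to b0
  b5←b3: walk b3→b1 to b0
  b7←b3: walk · to b3
  b7←b4: walk b4 to b3
  b0: DF=∅
  b1: DF={b5}
  b2: DF={b5}
  b3: DF={b5}
  b4: DF={b7}
  b5: DF=∅
  b6: DF=∅
  b7: DF=∅

φ for g: defs {b0,b1,b3,b6}
  DF⁺ = {b5}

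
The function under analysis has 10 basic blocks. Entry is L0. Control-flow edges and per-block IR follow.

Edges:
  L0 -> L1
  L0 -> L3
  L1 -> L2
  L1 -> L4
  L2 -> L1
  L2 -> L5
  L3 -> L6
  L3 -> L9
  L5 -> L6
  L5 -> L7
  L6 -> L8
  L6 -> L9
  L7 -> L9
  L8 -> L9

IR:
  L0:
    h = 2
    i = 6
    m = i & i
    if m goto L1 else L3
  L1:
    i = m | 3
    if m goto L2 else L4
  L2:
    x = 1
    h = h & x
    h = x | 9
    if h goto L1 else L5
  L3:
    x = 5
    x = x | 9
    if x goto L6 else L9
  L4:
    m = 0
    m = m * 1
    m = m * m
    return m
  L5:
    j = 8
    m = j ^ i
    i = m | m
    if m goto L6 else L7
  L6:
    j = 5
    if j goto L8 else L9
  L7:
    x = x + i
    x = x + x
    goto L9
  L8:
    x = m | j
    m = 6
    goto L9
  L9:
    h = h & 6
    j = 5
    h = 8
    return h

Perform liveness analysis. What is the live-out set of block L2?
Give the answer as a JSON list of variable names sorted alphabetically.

Answer: ["h", "i", "m", "x"]

Derivation:
Block summaries:
  L0 def {h,i,m} use ∅
  L1 def {i} use {m}
  L2 def {h,x} use {h}
  L3 def {x} use ∅
  L4 def {m} use ∅
  L5 def {i,j,m} use {i}
  L6 def {j} use ∅
  L7 def {x} use {i,x}
  L8 def {m,x} use {j,m}
  L9 def {h,j} use {h}

Liveness:
  L0: in=∅ out={h,m}
  L1: in={h,m} out={h,i,m}
  L2: in={h,i,m} out={h,i,m,x}
  L3: in={h,m} out={h,m}
  L4: in=∅ out=∅
  L5: in={h,i,x} out={h,i,m,x}
  L6: in={h,m} out={h,j,m}
  L7: in={h,i,x} out={h}
  L8: in={h,j,m} out={h}
  L9: in={h} out=∅

live-out(L2) = ["h", "i", "m", "x"]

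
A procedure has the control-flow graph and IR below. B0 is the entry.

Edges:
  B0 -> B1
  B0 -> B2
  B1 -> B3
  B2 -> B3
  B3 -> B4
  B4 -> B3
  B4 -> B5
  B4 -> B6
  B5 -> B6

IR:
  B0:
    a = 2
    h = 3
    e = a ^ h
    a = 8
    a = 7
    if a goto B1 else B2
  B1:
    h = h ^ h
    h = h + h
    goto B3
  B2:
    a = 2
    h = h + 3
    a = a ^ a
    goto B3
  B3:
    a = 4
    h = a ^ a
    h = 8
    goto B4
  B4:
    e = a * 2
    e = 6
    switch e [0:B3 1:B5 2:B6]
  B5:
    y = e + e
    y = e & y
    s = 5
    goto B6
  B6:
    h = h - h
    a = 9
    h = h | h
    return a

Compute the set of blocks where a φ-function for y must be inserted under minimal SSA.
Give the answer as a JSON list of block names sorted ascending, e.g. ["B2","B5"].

idom tree: B1←B0 B2←B0 B3←B0 B4←B3 B5←B4 B6←B4
Join-block Dom:
  B3: preds {B1,B2,B4}: {B0,B1} ∩ {B0,B2} ∩ {B0,B3,B4} = {B0}; idom=B0
  B6: preds {B4,B5}: {B0,B3,B4} ∩ {B0,B3,B4,B5} = {B0,B3,B4}; idom=B4

DF walk-up:
  B3←B1: walk B1 to B0
  B3←B2: walk B2 to B0
  B3←B4: walk B4→B3 to B0
  B6←B4: walk · to B4
  B6←B5: walk B5 to B4
  B0 → ∅
  B1 → {B3}
  B2 → {B3}
  B3 → {B3}
  B4 → {B3}
  B5 → {B6}
  B6 → ∅

φ for y: defs {B5}
  DF⁺ = {B6}

Answer: ["B6"]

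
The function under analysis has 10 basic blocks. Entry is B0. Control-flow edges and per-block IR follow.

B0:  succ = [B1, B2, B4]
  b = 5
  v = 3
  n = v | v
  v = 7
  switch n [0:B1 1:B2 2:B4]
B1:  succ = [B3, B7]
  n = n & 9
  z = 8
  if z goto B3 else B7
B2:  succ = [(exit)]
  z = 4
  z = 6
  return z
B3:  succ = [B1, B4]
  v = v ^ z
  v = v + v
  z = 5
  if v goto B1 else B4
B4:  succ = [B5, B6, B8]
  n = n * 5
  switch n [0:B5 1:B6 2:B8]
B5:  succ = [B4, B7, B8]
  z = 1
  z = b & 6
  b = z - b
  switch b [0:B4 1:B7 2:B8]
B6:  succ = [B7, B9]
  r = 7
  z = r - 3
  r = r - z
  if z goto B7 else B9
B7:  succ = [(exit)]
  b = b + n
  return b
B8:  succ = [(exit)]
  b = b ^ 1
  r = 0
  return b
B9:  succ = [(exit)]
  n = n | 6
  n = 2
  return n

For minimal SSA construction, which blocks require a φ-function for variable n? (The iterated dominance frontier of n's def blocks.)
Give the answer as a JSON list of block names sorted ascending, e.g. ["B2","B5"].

Answer: ["B1", "B4", "B7"]

Analysis:
idom tree: B1←B0 B2←B0 B3←B1 B4←B0 B5←B4 B6←B4 B7←B0 B8←B4 B9←B6
Dom∩ at merges:
  B1: preds {B0,B3}: {B0} ∩ {B0,B1,B3} = {B0}; idom=B0
  B4: preds {B0,B3,B5}: {B0} ∩ {B0,B1,B3} ∩ {B0,B4,B5} = {B0}; idom=B0
  B7: preds {B1,B5,B6}: {B0,B1} ∩ {B0,B4,B5} ∩ {B0,B4,B6} = {B0}; idom=B0
  B8: preds {B4,B5}: {B0,B4} ∩ {B0,B4,B5} = {B0,B4}; idom=B4

Frontier:
  join B1 pred B0: · stop@B0
  join B1 pred B3: B3→B1 stop@B0
  join B4 pred B0: · stop@B0
  join B4 pred B3: B3→B1 stop@B0
  join B4 pred B5: B5→B4 stop@B0
  join B7 pred B1: B1 stop@B0
  join B7 pred B5: B5→B4 stop@B0
  join B7 pred B6: B6→B4 stop@B0
  join B8 pred B4: · stop@B4
  join B8 pred B5: B5 stop@B4
  B0: DF=∅
  B1: DF={B1,B4,B7}
  B2: DF=∅
  B3: DF={B1,B4}
  B4: DF={B4,B7}
  B5: DF={B4,B7,B8}
  B6: DF={B7}
  B7: DF=∅
  B8: DF=∅
  B9: DF=∅

φ for n: defs {B0,B1,B4,B9}
  DF⁺ = {B1,B4,B7}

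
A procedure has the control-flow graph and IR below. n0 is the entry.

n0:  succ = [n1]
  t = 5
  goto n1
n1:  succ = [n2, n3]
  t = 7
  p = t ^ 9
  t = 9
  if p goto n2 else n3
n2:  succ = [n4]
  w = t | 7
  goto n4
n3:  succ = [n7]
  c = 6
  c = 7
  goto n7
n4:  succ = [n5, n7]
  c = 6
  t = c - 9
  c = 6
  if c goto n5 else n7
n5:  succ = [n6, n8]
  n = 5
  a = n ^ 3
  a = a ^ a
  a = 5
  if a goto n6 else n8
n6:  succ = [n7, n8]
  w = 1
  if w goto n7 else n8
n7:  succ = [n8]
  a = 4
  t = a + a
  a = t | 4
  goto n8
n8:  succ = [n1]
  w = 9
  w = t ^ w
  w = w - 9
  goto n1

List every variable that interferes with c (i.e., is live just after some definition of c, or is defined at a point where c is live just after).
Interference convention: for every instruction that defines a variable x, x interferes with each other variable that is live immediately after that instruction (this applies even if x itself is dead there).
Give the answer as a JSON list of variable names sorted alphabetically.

Answer: ["t"]

Analysis:
Per-block:
  n0 def {t} use ∅
  n1 def {p,t} use ∅
  n2 def {w} use {t}
  n3 def {c} use ∅
  n4 def {c,t} use ∅
  n5 def {a,n} use ∅
  n6 def {w} use ∅
  n7 def {a,t} use ∅
  n8 def {w} use {t}

Liveness:
  n0: in=∅ out=∅
  n1: in=∅ out={t}
  n2: in={t} out=∅
  n3: in=∅ out=∅
  n4: in=∅ out={t}
  n5: in={t} out={t}
  n6: in={t} out={t}
  n7: in=∅ out={t}
  n8: in={t} out=∅

Interference:
  a: {t}
  c: {t}
  n: {t}
  p: {t}
  t: {a,c,n,p,w}
  w: {t}

N(c) = ["t"]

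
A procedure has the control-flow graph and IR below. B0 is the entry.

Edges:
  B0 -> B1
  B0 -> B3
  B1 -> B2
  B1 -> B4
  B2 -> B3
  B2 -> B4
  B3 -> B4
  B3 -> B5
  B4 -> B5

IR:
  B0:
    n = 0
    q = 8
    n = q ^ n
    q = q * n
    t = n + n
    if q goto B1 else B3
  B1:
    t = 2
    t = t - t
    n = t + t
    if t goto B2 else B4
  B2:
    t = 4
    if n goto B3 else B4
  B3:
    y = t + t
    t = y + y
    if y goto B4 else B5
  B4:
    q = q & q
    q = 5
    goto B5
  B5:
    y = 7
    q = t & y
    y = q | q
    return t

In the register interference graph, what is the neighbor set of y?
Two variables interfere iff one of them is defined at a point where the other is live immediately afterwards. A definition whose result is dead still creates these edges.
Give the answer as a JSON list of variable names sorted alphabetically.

Answer: ["q", "t"]

Analysis:
def/use:
  B0: {n,q,t} / ∅
  B1: {n,t} / ∅
  B2: {t} / {n}
  B3: {t,y} / {t}
  B4: {q} / {q}
  B5: {q,y} / {t}

Backward fixpoint:
  B0: in=∅ out={q,t}
  B1: in={q} out={n,q,t}
  B2: in={n,q} out={q,t}
  B3: in={q,t} out={q,t}
  B4: in={q,t} out={t}
  B5: in={t} out=∅

Interference:
  n↔{q,t}
  q↔{n,t,y}
  t↔{n,q,y}
  y↔{q,t}

N(y) = ["q", "t"]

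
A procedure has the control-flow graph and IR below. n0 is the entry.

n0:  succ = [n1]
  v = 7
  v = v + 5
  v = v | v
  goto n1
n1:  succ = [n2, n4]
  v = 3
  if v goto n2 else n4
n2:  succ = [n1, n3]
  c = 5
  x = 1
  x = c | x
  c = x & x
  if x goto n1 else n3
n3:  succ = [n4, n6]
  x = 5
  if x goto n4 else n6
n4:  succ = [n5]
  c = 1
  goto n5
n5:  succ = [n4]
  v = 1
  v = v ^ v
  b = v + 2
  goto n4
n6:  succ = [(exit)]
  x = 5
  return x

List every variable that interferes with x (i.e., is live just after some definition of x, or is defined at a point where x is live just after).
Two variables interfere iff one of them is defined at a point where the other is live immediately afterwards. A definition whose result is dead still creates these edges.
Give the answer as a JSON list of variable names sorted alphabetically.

Answer: ["c"]

Derivation:
Block summaries:
  n0 def {v} use ∅
  n1 def {v} use ∅
  n2 def {c,x} use ∅
  n3 def {x} use ∅
  n4 def {c} use ∅
  n5 def {b,v} use ∅
  n6 def {x} use ∅

Live sets:
  n0 li=∅ lo=∅
  n1 li=∅ lo=∅
  n2 li=∅ lo=∅
  n3 li=∅ lo=∅
  n4 li=∅ lo=∅
  n5 li=∅ lo=∅
  n6 li=∅ lo=∅

Interfere edges:
  b↔∅
  c↔{x}
  v↔∅
  x↔{c}

N(x) = ["c"]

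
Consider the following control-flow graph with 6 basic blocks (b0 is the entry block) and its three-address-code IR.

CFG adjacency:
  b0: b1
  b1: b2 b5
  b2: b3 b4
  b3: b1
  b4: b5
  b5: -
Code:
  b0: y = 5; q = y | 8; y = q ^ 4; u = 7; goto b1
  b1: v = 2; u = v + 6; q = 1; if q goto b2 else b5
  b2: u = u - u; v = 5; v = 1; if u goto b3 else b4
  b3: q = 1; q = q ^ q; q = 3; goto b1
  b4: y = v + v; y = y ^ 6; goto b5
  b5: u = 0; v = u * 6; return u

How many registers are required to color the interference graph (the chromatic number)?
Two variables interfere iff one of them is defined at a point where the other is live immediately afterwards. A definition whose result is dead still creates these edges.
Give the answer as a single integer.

Block summaries:
  b0: def={q,u,y} ue=∅
  b1: def={q,u,v} ue=∅
  b2: def={u,v} ue={u}
  b3: def={q} ue=∅
  b4: def={y} ue={v}
  b5: def={u,v} ue=∅

Live sets:
  b0 li=∅ lo=∅
  b1 li=∅ lo={u}
  b2 li={u} lo={v}
  b3 li=∅ lo=∅
  b4 li={v} lo=∅
  b5 li=∅ lo=∅

Interfere edges:
  q — {u}
  u — {q,v}
  v — {u}
  y — ∅

Registers:
  {q,u} pairwise interfere (2-clique) ⇒ χ ≥ 2
  assign q→r1 u→r0 v→r1 y→r0 — no edge inside a register ⇒ χ ≤ 2
  χ = 2

Answer: 2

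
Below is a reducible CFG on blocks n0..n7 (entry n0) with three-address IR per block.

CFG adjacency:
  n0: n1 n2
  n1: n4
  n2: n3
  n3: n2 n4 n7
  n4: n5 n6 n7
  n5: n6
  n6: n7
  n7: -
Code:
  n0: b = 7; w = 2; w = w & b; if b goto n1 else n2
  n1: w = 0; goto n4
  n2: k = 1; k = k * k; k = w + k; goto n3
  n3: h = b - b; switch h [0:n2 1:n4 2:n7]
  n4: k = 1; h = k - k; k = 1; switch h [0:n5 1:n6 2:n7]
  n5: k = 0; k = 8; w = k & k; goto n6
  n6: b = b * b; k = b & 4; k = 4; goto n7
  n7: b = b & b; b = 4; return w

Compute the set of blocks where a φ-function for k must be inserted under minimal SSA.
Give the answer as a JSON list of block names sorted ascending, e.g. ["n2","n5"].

Answer: ["n2", "n4", "n6", "n7"]

Derivation:
idom tree: n1←n0 n2←n0 n3←n2 n4←n0 n5←n4 n6←n4 n7←n0
Dom at joins:
  n2: preds {n0,n3}: {n0} ∩ {n0,n2,n3} = {n0}; idom=n0
  n4: preds {n1,n3}: {n0,n1} ∩ {n0,n2,n3} = {n0}; idom=n0
  n6: preds {n4,n5}: {n0,n4} ∩ {n0,n4,n5} = {n0,n4}; idom=n4
  n7: preds {n3,n4,n6}: {n0,n2,n3} ∩ {n0,n4} ∩ {n0,n4,n6} = {n0}; idom=n0

Frontier:
  n2←n0: walk · to n0
  n2←n3: walk n3→n2 to n0
  n4←n1: walk n1 to n0
  n4←n3: walk n3→n2 to n0
  n6←n4: walk · to n4
  n6←n5: walk n5 to n4
  n7←n3: walk n3→n2 to n0
  n7←n4: walk n4 to n0
  n7←n6: walk n6→n4 to n0
  n0: DF=∅
  n1: DF={n4}
  n2: DF={n2,n4,n7}
  n3: DF={n2,n4,n7}
  n4: DF={n7}
  n5: DF={n6}
  n6: DF={n7}
  n7: DF=∅

φ for k: defs {n2,n4,n5,n6}
  DF⁺ = {n2,n4,n6,n7}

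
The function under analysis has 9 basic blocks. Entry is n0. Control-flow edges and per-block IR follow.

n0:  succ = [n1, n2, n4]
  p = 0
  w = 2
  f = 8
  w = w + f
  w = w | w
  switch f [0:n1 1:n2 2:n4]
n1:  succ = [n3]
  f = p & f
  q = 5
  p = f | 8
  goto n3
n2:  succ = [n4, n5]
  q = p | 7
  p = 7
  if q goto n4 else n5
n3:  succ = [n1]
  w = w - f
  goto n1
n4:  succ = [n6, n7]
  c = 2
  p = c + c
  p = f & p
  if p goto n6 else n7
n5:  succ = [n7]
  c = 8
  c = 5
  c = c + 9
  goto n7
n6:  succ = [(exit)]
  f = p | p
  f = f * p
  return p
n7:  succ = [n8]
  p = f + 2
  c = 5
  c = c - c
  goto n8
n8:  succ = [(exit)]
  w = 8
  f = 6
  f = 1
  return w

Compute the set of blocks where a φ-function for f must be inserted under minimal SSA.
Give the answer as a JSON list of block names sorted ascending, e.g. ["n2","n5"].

idom tree: n1←n0 n2←n0 n3←n1 n4←n0 n5←n2 n6←n4 n7←n0 n8←n7
Dom at joins:
  n1: preds {n0,n3}: {n0} ∩ {n0,n1,n3} = {n0}; idom=n0
  n4: preds {n0,n2}: {n0} ∩ {n0,n2} = {n0}; idom=n0
  n7: preds {n4,n5}: {n0,n4} ∩ {n0,n2,n5} = {n0}; idom=n0

Frontier:
  join n1 pred n0: · stop@n0
  join n1 pred n3: n3→n1 stop@n0
  join n4 pred n0: · stop@n0
  join n4 pred n2: n2 stop@n0
  join n7 pred n4: n4 stop@n0
  join n7 pred n5: n5→n2 stop@n0
  n0 → ∅
  n1 → {n1}
  n2 → {n4,n7}
  n3 → {n1}
  n4 → {n7}
  n5 → {n7}
  n6 → ∅
  n7 → ∅
  n8 → ∅

φ for f: defs {n0,n1,n6,n8}
  DF⁺ = {n1}

Answer: ["n1"]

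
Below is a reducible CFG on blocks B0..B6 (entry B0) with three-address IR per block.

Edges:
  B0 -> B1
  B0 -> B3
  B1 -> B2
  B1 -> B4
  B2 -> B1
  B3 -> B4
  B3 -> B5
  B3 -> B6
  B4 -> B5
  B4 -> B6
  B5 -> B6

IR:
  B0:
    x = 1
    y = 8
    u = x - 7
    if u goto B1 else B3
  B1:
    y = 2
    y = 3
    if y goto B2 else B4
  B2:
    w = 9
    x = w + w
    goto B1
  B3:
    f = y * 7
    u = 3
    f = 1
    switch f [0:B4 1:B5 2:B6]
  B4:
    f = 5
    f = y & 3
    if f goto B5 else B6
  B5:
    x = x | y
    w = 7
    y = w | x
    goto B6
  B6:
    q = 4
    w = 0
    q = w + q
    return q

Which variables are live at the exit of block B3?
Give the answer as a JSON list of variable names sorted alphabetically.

Answer: ["x", "y"]

Derivation:
Per-block:
  B0 def {u,x,y} use ∅
  B1 def {y} use ∅
  B2 def {w,x} use ∅
  B3 def {f,u} use {y}
  B4 def {f} use {y}
  B5 def {w,x,y} use {x,y}
  B6 def {q,w} use ∅

Live sets:
  live B0: ∅→{x,y}
  live B1: {x}→{x,y}
  live B2: ∅→{x}
  live B3: {x,y}→{x,y}
  live B4: {x,y}→{x,y}
  live B5: {x,y}→∅
  live B6: ∅→∅

live-out(B3) = ["x", "y"]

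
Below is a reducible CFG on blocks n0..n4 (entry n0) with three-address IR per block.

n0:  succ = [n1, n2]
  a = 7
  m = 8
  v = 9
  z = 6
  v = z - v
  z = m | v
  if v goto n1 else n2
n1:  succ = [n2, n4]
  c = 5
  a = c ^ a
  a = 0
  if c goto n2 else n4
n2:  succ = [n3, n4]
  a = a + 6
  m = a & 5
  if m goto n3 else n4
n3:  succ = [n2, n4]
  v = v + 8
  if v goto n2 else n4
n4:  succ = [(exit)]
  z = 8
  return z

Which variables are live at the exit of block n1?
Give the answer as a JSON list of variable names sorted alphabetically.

Per-block:
  n0 def {a,m,v,z} use ∅
  n1 def {a,c} use {a}
  n2 def {a,m} use {a}
  n3 def {v} use {v}
  n4 def {z} use ∅

Live sets:
  n0: in=∅ out={a,v}
  n1: in={a,v} out={a,v}
  n2: in={a,v} out={a,v}
  n3: in={a,v} out={a,v}
  n4: in=∅ out=∅

live-out(n1) = ["a", "v"]

Answer: ["a", "v"]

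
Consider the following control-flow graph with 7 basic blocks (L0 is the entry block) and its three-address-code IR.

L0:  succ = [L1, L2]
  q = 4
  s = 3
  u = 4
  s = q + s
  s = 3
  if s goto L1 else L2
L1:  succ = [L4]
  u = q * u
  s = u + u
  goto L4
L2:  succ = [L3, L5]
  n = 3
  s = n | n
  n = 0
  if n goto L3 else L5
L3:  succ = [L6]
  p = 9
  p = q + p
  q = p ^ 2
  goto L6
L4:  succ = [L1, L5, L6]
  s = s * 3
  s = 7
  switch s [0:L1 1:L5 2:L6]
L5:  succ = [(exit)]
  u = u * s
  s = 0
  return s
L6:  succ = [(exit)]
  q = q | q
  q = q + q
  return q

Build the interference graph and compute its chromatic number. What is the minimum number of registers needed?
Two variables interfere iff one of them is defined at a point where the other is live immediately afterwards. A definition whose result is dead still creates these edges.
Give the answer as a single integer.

Answer: 4

Analysis:
Per-block:
  L0: def={q,s,u} ue=∅
  L1: def={s,u} ue={q,u}
  L2: def={n,s} ue=∅
  L3: def={p,q} ue={q}
  L4: def={s} ue={s}
  L5: def={s,u} ue={s,u}
  L6: def={q} ue={q}

Live sets:
  L0 li=∅ lo={q,u}
  L1 li={q,u} lo={q,s,u}
  L2 li={q,u} lo={q,s,u}
  L3 li={q} lo={q}
  L4 li={q,s,u} lo={q,s,u}
  L5 li={s,u} lo=∅
  L6 li={q} lo=∅

Interference:
  n — {q,s,u}
  p — {q}
  q — {n,p,s,u}
  s — {n,q,u}
  u — {n,q,s}

Colouring:
  clique {n,q,s,u} ⇒ need ≥ 4
  4-colouring: r0={q}  r1={n,p}  r2={s}  r3={u}
  χ = 4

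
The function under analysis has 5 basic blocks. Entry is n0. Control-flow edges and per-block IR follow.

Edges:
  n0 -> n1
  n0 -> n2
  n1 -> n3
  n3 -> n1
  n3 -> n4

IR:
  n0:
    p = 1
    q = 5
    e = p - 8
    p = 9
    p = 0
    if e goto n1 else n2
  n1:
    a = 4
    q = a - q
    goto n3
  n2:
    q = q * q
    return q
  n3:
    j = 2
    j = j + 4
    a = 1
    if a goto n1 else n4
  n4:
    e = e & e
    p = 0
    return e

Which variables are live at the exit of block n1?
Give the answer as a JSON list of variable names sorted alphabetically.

Answer: ["e", "q"]

Working:
Per-block:
  n0: def={e,p,q} ue=∅
  n1: def={a,q} ue={q}
  n2: def={q} ue={q}
  n3: def={a,j} ue=∅
  n4: def={e,p} ue={e}

Liveness:
  live n0: ∅→{e,q}
  live n1: {e,q}→{e,q}
  live n2: {q}→∅
  live n3: {e,q}→{e,q}
  live n4: {e}→∅

live-out(n1) = ["e", "q"]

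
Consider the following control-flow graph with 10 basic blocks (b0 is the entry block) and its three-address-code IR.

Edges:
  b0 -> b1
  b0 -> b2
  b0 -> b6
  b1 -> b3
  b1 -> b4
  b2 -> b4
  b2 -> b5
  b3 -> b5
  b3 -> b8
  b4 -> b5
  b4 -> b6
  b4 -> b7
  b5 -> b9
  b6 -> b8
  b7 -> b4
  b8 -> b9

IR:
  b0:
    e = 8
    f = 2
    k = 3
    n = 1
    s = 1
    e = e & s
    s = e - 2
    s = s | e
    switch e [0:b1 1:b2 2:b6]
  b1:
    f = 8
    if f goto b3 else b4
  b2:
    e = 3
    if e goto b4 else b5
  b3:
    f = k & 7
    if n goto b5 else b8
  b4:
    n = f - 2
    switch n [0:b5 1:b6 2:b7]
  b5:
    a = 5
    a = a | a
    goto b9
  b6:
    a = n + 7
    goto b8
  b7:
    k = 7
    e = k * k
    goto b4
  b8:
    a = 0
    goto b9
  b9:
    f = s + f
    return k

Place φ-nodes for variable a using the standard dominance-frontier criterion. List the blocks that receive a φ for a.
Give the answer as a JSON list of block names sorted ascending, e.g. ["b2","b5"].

Answer: ["b8", "b9"]

Derivation:
idom tree: b1←b0 b2←b0 b3←b1 b4←b0 b5←b0 b6←b0 b7←b4 b8←b0 b9←b0
Join-block Dom:
  b4: preds {b1,b2,b7}: {b0,b1} ∩ {b0,b2} ∩ {b0,b4,b7} = {b0}; idom=b0
  b5: preds {b2,b3,b4}: {b0,b2} ∩ {b0,b1,b3} ∩ {b0,b4} = {b0}; idom=b0
  b6: preds {b0,b4}: {b0} ∩ {b0,b4} = {b0}; idom=b0
  b8: preds {b3,b6}: {b0,b1,b3} ∩ {b0,b6} = {b0}; idom=b0
  b9: preds {b5,b8}: {b0,b5} ∩ {b0,b8} = {b0}; idom=b0

Frontier:
  join b4 pred b1: b1 stop@b0
  join b4 pred b2: b2 stop@b0
  join b4 pred b7: b7→b4 stop@b0
  join b5 pred b2: b2 stop@b0
  join b5 pred b3: b3→b1 stop@b0
  join b5 pred b4: b4 stop@b0
  join b6 pred b0: · stop@b0
  join b6 pred b4: b4 stop@b0
  join b8 pred b3: b3→b1 stop@b0
  join b8 pred b6: b6 stop@b0
  join b9 pred b5: b5 stop@b0
  join b9 pred b8: b8 stop@b0
  b0 → ∅
  b1 → {b4,b5,b8}
  b2 → {b4,b5}
  b3 → {b5,b8}
  b4 → {b4,b5,b6}
  b5 → {b9}
  b6 → {b8}
  b7 → {b4}
  b8 → {b9}
  b9 → ∅

φ for a: defs {b5,b6,b8}
  DF⁺ = {b8,b9}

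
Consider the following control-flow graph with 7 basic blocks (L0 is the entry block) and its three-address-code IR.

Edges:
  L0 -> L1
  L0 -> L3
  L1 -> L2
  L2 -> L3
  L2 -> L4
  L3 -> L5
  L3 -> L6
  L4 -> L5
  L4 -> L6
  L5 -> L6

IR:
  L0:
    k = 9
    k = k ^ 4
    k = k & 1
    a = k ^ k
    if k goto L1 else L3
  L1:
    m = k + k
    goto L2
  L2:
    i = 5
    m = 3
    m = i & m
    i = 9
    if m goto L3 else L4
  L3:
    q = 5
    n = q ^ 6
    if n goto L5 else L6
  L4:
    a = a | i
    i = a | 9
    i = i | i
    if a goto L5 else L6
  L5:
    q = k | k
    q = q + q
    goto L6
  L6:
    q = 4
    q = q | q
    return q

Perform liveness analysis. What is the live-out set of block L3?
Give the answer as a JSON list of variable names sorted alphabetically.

def/use:
  L0: def={a,k} ue=∅
  L1: def={m} ue={k}
  L2: def={i,m} ue=∅
  L3: def={n,q} ue=∅
  L4: def={a,i} ue={a,i}
  L5: def={q} ue={k}
  L6: def={q} ue=∅

Live sets:
  live L0: ∅→{a,k}
  live L1: {a,k}→{a,k}
  live L2: {a,k}→{a,i,k}
  live L3: {k}→{k}
  live L4: {a,i,k}→{k}
  live L5: {k}→∅
  live L6: ∅→∅

live-out(L3) = ["k"]

Answer: ["k"]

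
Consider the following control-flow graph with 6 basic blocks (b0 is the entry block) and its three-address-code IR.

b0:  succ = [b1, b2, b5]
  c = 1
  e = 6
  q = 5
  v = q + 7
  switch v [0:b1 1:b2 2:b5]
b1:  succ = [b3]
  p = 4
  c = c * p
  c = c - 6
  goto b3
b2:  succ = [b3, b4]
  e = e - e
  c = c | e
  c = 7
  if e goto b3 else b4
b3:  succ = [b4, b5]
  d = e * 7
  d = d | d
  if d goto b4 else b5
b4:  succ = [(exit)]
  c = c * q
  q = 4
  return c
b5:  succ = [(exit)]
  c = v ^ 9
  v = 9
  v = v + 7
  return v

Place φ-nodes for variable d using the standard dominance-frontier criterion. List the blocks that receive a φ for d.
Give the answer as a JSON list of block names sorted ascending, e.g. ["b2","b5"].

idom tree: b1←b0 b2←b0 b3←b0 b4←b0 b5←b0
Join-block Dom:
  b3: preds {b1,b2}: {b0,b1} ∩ {b0,b2} = {b0}; idom=b0
  b4: preds {b2,b3}: {b0,b2} ∩ {b0,b3} = {b0}; idom=b0
  b5: preds {b0,b3}: {b0} ∩ {b0,b3} = {b0}; idom=b0

DF derivation:
  join b3 pred b1: b1 stop@b0
  join b3 pred b2: b2 stop@b0
  join b4 pred b2: b2 stop@b0
  join b4 pred b3: b3 stop@b0
  join b5 pred b0: · stop@b0
  join b5 pred b3: b3 stop@b0
  b0 → ∅
  b1 → {b3}
  b2 → {b3,b4}
  b3 → {b4,b5}
  b4 → ∅
  b5 → ∅

φ for d: defs {b3}
  DF⁺ = {b4,b5}

Answer: ["b4", "b5"]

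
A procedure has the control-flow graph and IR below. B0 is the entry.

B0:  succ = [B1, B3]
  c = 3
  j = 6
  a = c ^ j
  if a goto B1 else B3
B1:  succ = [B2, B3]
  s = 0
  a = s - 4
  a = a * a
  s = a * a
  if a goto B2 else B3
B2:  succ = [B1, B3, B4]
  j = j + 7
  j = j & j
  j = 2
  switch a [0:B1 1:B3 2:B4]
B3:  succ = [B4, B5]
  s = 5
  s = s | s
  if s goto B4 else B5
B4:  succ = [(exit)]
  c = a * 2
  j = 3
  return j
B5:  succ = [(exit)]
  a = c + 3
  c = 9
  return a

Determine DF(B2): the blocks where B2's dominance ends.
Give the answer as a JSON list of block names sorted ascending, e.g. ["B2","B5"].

Answer: ["B1", "B3", "B4"]

Working:
idom tree: B1←B0 B2←B1 B3←B0 B4←B0 B5←B3
Dom at joins:
  B1: preds {B0,B2}: {B0} ∩ {B0,B1,B2} = {B0}; idom=B0
  B3: preds {B0,B1,B2}: {B0} ∩ {B0,B1} ∩ {B0,B1,B2} = {B0}; idom=B0
  B4: preds {B2,B3}: {B0,B1,B2} ∩ {B0,B3} = {B0}; idom=B0

DF derivation:
  join B1 pred B0: · stop@B0
  join B1 pred B2: B2→B1 stop@B0
  join B3 pred B0: · stop@B0
  join B3 pred B1: B1 stop@B0
  join B3 pred B2: B2→B1 stop@B0
  join B4 pred B2: B2→B1 stop@B0
  join B4 pred B3: B3 stop@B0
  DF(B0)=∅
  DF(B1)={B1,B3,B4}
  DF(B2)={B1,B3,B4}
  DF(B3)={B4}
  DF(B4)=∅
  DF(B5)=∅

DF(B2) = ["B1", "B3", "B4"]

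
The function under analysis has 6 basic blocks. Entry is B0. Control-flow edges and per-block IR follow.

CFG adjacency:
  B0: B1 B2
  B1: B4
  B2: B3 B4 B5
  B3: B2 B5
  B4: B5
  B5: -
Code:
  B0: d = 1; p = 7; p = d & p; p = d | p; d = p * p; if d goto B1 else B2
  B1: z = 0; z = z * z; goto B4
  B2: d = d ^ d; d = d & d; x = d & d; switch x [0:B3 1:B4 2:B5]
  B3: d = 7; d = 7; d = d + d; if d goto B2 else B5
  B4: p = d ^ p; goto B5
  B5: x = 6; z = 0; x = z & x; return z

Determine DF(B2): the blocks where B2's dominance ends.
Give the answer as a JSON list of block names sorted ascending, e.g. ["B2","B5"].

Answer: ["B2", "B4", "B5"]

Analysis:
idom tree: B1←B0 B2←B0 B3←B2 B4←B0 B5←B0
Dom∩ at merges:
  B2: preds {B0,B3}: {B0} ∩ {B0,B2,B3} = {B0}; idom=B0
  B4: preds {B1,B2}: {B0,B1} ∩ {B0,B2} = {B0}; idom=B0
  B5: preds {B2,B3,B4}: {B0,B2} ∩ {B0,B2,B3} ∩ {B0,B4} = {B0}; idom=B0

DF derivation:
  join B2 pred B0: · stop@B0
  join B2 pred B3: B3→B2 stop@B0
  join B4 pred B1: B1 stop@B0
  join B4 pred B2: B2 stop@B0
  join B5 pred B2: B2 stop@B0
  join B5 pred B3: B3→B2 stop@B0
  join B5 pred B4: B4 stop@B0
  B0: DF=∅
  B1: DF={B4}
  B2: DF={B2,B4,B5}
  B3: DF={B2,B5}
  B4: DF={B5}
  B5: DF=∅

DF(B2) = ["B2", "B4", "B5"]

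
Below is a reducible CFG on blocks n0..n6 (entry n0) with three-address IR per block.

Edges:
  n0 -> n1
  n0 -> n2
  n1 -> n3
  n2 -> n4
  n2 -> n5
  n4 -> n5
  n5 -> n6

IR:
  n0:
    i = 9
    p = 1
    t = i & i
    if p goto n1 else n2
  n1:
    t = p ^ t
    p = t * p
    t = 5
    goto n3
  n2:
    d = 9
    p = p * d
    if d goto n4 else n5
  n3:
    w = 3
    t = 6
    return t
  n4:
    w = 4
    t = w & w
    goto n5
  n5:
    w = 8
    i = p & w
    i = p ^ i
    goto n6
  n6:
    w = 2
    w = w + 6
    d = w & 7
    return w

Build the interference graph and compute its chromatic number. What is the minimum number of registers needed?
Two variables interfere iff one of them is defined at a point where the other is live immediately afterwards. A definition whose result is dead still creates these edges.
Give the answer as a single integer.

Per-block:
  n0 def {i,p,t} use ∅
  n1 def {p,t} use {p,t}
  n2 def {d,p} use {p}
  n3 def {t,w} use ∅
  n4 def {t,w} use ∅
  n5 def {i,w} use {p}
  n6 def {d,w} use ∅

Liveness:
  live n0: ∅→{p,t}
  live n1: {p,t}→∅
  live n2: {p}→{p}
  live n3: ∅→∅
  live n4: {p}→{p}
  live n5: {p}→∅
  live n6: ∅→∅

Interfere edges:
  d: {p,w}
  i: {p}
  p: {d,i,t,w}
  t: {p}
  w: {d,p}

Colouring:
  clique {d,p,w} ⇒ need ≥ 3
  3-colouring: R0={p}  R1={d,i,t}  R2={w}
  χ = 3

Answer: 3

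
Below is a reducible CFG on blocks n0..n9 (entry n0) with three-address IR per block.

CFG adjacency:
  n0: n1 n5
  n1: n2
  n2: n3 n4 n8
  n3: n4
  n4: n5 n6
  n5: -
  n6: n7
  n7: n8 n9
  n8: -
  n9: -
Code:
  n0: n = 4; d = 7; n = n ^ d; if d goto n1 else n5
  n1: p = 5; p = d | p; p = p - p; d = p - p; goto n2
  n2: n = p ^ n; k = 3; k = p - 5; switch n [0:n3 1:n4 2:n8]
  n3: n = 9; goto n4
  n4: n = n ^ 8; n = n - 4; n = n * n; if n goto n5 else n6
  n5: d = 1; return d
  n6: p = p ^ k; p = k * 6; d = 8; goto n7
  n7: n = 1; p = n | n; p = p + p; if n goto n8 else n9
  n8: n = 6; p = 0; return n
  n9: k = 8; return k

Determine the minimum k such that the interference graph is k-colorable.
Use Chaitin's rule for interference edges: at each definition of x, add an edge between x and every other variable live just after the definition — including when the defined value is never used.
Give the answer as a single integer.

Answer: 3

Analysis:
Per-block:
  n0: {d,n} / ∅
  n1: {d,p} / {d}
  n2: {k,n} / {n,p}
  n3: {n} / ∅
  n4: {n} / {n}
  n5: {d} / ∅
  n6: {d,p} / {k,p}
  n7: {n,p} / ∅
  n8: {n,p} / ∅
  n9: {k} / ∅

Backward fixpoint:
  n0: in=∅ out={d,n}
  n1: in={d,n} out={n,p}
  n2: in={n,p} out={k,n,p}
  n3: in={k,p} out={k,n,p}
  n4: in={k,n,p} out={k,p}
  n5: in=∅ out=∅
  n6: in={k,p} out=∅
  n7: in=∅ out=∅
  n8: in=∅ out=∅
  n9: in=∅ out=∅

Interference:
  d↔{n,p}
  k↔{n,p}
  n↔{d,k,p}
  p↔{d,k,n}

Chromatic number:
  clique {d,n,p} ⇒ need ≥ 3
  3-colouring: r0={n}  r1={p}  r2={d,k}
  χ = 3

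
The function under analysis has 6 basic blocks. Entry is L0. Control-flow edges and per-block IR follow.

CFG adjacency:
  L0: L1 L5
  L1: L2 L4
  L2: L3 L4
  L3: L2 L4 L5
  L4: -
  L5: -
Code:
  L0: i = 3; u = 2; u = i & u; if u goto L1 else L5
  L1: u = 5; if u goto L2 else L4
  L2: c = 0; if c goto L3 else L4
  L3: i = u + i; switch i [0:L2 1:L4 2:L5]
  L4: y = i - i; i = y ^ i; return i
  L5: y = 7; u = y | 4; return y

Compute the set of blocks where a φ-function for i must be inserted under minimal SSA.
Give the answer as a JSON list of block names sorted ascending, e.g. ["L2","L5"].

idom tree: L1←L0 L2←L1 L3←L2 L4←L1 L5←L0
Join-block Dom:
  L2: preds {L1,L3}: {L0,L1} ∩ {L0,L1,L2,L3} = {L0,L1}; idom=L1
  L4: preds {L1,L2,L3}: {L0,L1} ∩ {L0,L1,L2} ∩ {L0,L1,L2,L3} = {L0,L1}; idom=L1
  L5: preds {L0,L3}: {L0} ∩ {L0,L1,L2,L3} = {L0}; idom=L0

DF derivation:
  join L2 pred L1: · stop@L1
  join L2 pred L3: L3→L2 stop@L1
  join L4 pred L1: · stop@L1
  join L4 pred L2: L2 stop@L1
  join L4 pred L3: L3→L2 stop@L1
  join L5 pred L0: · stop@L0
  join L5 pred L3: L3→L2→L1 stop@L0
  L0: DF=∅
  L1: DF={L5}
  L2: DF={L2,L4,L5}
  L3: DF={L2,L4,L5}
  L4: DF=∅
  L5: DF=∅

φ for i: defs {L0,L3,L4}
  DF⁺ = {L2,L4,L5}

Answer: ["L2", "L4", "L5"]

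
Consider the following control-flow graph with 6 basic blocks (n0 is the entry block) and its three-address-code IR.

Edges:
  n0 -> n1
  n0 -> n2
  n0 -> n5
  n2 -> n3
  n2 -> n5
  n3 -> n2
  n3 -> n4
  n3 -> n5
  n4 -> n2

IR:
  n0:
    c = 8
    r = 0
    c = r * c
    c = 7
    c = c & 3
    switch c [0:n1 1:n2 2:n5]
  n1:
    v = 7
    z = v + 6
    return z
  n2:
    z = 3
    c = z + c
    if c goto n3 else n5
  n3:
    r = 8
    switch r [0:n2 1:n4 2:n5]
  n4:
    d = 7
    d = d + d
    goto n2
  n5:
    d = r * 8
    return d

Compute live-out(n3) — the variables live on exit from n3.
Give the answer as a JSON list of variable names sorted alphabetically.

Per-block:
  n0 def {c,r} use ∅
  n1 def {v,z} use ∅
  n2 def {c,z} use {c}
  n3 def {r} use ∅
  n4 def {d} use ∅
  n5 def {d} use {r}

Liveness:
  live n0: ∅→{c,r}
  live n1: ∅→∅
  live n2: {c,r}→{c,r}
  live n3: {c}→{c,r}
  live n4: {c,r}→{c,r}
  live n5: {r}→∅

live-out(n3) = ["c", "r"]

Answer: ["c", "r"]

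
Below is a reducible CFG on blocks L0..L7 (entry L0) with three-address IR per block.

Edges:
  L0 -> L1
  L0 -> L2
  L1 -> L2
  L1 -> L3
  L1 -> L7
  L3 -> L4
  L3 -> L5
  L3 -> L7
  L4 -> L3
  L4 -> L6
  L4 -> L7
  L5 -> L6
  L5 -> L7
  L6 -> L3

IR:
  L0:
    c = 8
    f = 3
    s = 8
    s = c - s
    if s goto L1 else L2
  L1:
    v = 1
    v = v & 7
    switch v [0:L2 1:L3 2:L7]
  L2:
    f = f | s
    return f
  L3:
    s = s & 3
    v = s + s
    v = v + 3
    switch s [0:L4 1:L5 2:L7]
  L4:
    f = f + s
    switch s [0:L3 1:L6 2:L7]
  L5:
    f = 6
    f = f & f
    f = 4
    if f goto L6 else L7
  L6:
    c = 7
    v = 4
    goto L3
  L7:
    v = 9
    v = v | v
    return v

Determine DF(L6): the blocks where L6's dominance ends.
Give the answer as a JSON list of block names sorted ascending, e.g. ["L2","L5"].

idom tree: L1←L0 L2←L0 L3←L1 L4←L3 L5←L3 L6←L3 L7←L1
Dom∩ at merges:
  L2: preds {L0,L1}: {L0} ∩ {L0,L1} = {L0}; idom=L0
  L3: preds {L1,L4,L6}: {L0,L1} ∩ {L0,L1,L3,L4} ∩ {L0,L1,L3,L6} = {L0,L1}; idom=L1
  L6: preds {L4,L5}: {L0,L1,L3,L4} ∩ {L0,L1,L3,L5} = {L0,L1,L3}; idom=L3
  L7: preds {L1,L3,L4,L5}: {L0,L1} ∩ {L0,L1,L3} ∩ {L0,L1,L3,L4} ∩ {L0,L1,L3,L5} = {L0,L1}; idom=L1

DF walk-up:
  L2←L0: walk · to L0
  L2←L1: walk L1 to L0
  L3←L1: walk · to L1
  L3←L4: walk L4→L3 to L1
  L3←L6: walk L6→L3 to L1
  L6←L4: walk L4 to L3
  L6←L5: walk L5 to L3
  L7←L1: walk · to L1
  L7←L3: walk L3 to L1
  L7←L4: walk L4→L3 to L1
  L7←L5: walk L5→L3 to L1
  L0: DF=∅
  L1: DF={L2}
  L2: DF=∅
  L3: DF={L3,L7}
  L4: DF={L3,L6,L7}
  L5: DF={L6,L7}
  L6: DF={L3}
  L7: DF=∅

DF(L6) = ["L3"]

Answer: ["L3"]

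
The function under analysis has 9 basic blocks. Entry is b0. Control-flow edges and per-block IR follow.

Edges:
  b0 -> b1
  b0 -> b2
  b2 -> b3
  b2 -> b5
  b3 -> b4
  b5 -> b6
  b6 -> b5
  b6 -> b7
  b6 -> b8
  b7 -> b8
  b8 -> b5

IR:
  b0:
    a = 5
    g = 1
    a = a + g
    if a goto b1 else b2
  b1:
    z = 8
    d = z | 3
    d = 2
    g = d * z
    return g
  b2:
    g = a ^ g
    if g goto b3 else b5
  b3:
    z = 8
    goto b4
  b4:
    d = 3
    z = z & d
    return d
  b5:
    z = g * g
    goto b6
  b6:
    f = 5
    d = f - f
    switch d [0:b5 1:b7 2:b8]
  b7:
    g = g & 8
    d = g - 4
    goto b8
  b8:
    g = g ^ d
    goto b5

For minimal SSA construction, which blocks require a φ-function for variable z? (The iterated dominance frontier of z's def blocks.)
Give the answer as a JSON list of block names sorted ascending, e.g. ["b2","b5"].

Answer: ["b5"]

Working:
idom tree: b1←b0 b2←b0 b3←b2 b4←b3 b5←b2 b6←b5 b7←b6 b8←b6
Dom∩ at merges:
  b5: preds {b2,b6,b8}: {b0,b2} ∩ {b0,b2,b5,b6} ∩ {b0,b2,b5,b6,b8} = {b0,b2}; idom=b2
  b8: preds {b6,b7}: {b0,b2,b5,b6} ∩ {b0,b2,b5,b6,b7} = {b0,b2,b5,b6}; idom=b6

DF derivation:
  b5←b2: walk · to b2
  b5←b6: walk b6→b5 to b2
  b5←b8: walk b8→b6→b5 to b2
  b8←b6: walk · to b6
  b8←b7: walk b7 to b6
  DF(b0)=∅
  DF(b1)=∅
  DF(b2)=∅
  DF(b3)=∅
  DF(b4)=∅
  DF(b5)={b5}
  DF(b6)={b5}
  DF(b7)={b8}
  DF(b8)={b5}

φ for z: defs {b1,b3,b4,b5}
  DF⁺ = {b5}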